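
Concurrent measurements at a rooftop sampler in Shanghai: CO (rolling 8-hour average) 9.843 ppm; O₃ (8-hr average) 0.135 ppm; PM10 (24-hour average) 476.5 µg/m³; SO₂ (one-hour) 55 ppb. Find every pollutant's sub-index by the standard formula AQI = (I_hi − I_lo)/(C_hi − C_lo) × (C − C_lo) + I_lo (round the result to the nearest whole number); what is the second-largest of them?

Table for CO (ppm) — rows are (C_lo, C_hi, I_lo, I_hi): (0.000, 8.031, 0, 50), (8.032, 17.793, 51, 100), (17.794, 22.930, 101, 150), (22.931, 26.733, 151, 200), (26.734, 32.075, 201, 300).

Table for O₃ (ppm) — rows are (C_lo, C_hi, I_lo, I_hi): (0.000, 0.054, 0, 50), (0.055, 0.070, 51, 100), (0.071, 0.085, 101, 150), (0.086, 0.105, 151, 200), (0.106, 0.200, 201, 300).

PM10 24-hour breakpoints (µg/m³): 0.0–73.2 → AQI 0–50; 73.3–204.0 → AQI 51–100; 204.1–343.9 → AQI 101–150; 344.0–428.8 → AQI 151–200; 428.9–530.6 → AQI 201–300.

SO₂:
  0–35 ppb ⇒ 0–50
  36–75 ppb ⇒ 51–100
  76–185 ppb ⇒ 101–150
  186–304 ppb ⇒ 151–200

232

CO 9.843: bracket 8.032–17.793 → index 51–100; slope 49/9.761, offset 1.811.
AQI = 51 + 49/9.761·1.811 ≈ 60.09 ⇒ 60.
O₃ 0.135: bracket 0.106–0.200 → index 201–300; slope 99/0.094, offset 0.029.
AQI = 201 + 99/0.094·0.029 ≈ 231.54 ⇒ 232.
PM10: 476.5 lies in 428.9–530.6, so I_lo=201, I_hi=300, C_lo=428.9, C_hi=530.6.
(300−201)/(530.6−428.9) × (476.5−428.9) + 201 = 99/101.7 × 47.6 + 201 ≈ 247.34 → 247.
SO₂: row 36–75 (AQI 51–100). (100−51)·(55−36)/(75−36) + 51 = 49·19/39 + 51 ≈ 74.87 → 75.
Sub-indices: CO→60, O₃→232, PM10→247, SO₂→75. Ranked high→low: 247, 232, 75, 60. Second-highest sub-index = 232.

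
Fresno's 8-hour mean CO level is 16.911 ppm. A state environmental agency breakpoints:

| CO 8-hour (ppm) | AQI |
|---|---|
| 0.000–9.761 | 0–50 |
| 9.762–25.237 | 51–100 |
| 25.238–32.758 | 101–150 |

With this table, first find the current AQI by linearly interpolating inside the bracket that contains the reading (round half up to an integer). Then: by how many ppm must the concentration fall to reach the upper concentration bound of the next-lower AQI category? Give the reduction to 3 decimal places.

7.150

CO 16.911: bracket 9.762–25.237 → index 51–100; slope 49/15.475, offset 7.149.
AQI = 51 + 49/15.475·7.149 ≈ 73.64 ⇒ 74.
Current AQI 74 is in the Moderate range (51–100). The next-lower category tops out at AQI 50, whose upper concentration bound is 9.761 ppm.
Reduction needed = 16.911 − 9.761 = 7.150 ppm.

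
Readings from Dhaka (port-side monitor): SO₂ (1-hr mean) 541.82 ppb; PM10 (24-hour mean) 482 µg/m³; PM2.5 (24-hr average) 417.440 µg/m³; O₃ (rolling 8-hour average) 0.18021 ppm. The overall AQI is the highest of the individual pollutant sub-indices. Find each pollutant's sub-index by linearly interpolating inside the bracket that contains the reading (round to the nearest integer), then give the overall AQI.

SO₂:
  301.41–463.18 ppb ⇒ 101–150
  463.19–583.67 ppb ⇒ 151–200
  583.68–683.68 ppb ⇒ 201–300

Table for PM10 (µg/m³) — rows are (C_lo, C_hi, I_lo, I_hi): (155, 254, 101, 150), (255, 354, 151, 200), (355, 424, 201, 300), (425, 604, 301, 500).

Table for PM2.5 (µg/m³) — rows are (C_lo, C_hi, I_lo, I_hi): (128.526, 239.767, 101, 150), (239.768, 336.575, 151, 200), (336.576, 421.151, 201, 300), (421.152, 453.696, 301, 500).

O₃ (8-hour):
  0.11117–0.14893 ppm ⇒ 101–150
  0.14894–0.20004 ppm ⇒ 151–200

SO₂: row 463.19–583.67 (AQI 151–200). (200−151)·(541.82−463.19)/(583.67−463.19) + 151 = 49·78.63/120.48 + 151 ≈ 182.98 → 183.
PM10: 482 lies in 425–604, so I_lo=301, I_hi=500, C_lo=425, C_hi=604.
(500−301)/(604−425) × (482−425) + 301 = 199/179 × 57 + 301 ≈ 364.37 → 364.
PM2.5: row 336.576–421.151 (AQI 201–300). (300−201)·(417.440−336.576)/(421.151−336.576) + 201 = 99·80.864/84.575 + 201 ≈ 295.66 → 296.
O₃: 0.18021 ∈ [0.14894, 0.20004] ↔ index [151, 200].
151 + (0.18021−0.14894)·(200−151)/(0.20004−0.14894) = 151 + 0.03127·49/0.05110 ≈ 180.98, so AQI = 181.
Sub-indices: SO₂→183, PM10→364, PM2.5→296, O₃→181. Overall AQI = max = 364; dominant pollutant is PM10.
AQI 364: Hazardous.

364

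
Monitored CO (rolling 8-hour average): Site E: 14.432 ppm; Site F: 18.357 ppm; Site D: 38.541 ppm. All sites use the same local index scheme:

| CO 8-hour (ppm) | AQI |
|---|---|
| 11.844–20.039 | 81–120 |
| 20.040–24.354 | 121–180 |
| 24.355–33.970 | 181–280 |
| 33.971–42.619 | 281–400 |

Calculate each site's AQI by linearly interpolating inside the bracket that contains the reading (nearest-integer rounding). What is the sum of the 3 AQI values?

Site E: row 11.844–20.039 (AQI 81–120). (120−81)·(14.432−11.844)/(20.039−11.844) + 81 = 39·2.588/8.195 + 81 ≈ 93.32 → 93.
Site F: 18.357 ∈ [11.844, 20.039] ↔ index [81, 120].
81 + (18.357−11.844)·(120−81)/(20.039−11.844) = 81 + 6.513·39/8.195 ≈ 112.00, so AQI = 112.
Site D 38.541: bracket 33.971–42.619 → index 281–400; slope 119/8.648, offset 4.570.
AQI = 281 + 119/8.648·4.570 ≈ 343.89 ⇒ 344.
AQIs: Site E=93, Site F=112, Site D=344. Sum = 93 + 112 + 344 = 549.

549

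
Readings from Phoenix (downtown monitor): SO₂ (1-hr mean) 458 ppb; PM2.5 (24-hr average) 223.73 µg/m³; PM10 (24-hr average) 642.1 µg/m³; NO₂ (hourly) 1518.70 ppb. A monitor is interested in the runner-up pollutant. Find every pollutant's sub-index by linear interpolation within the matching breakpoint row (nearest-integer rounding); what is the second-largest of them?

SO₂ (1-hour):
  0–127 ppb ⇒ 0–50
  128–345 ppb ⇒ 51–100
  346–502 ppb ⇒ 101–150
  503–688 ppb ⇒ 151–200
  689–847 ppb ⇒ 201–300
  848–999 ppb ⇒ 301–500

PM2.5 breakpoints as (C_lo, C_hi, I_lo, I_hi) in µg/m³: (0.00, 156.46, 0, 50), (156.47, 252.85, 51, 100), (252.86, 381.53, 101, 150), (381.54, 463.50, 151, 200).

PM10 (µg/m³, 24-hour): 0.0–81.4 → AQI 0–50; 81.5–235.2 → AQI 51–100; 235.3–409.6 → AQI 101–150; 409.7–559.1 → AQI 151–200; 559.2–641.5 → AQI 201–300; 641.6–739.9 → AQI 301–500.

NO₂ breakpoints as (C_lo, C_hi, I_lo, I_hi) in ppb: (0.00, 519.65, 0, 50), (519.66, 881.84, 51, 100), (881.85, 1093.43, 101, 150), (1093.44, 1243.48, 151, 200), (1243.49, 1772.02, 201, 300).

SO₂: 458 ∈ [346, 502] ↔ index [101, 150].
101 + (458−346)·(150−101)/(502−346) = 101 + 112·49/156 ≈ 136.18, so AQI = 136.
PM2.5: row 156.47–252.85 (AQI 51–100). (100−51)·(223.73−156.47)/(252.85−156.47) + 51 = 49·67.26/96.38 + 51 ≈ 85.20 → 85.
PM10: 642.1 ∈ [641.6, 739.9] ↔ index [301, 500].
301 + (642.1−641.6)·(500−301)/(739.9−641.6) = 301 + 0.5·199/98.3 ≈ 302.01, so AQI = 302.
NO₂: row 1243.49–1772.02 (AQI 201–300). (300−201)·(1518.70−1243.49)/(1772.02−1243.49) + 201 = 99·275.21/528.53 + 201 ≈ 252.55 → 253.
Sub-indices: SO₂→136, PM2.5→85, PM10→302, NO₂→253. Ranked high→low: 302, 253, 136, 85. Second-highest sub-index = 253.

253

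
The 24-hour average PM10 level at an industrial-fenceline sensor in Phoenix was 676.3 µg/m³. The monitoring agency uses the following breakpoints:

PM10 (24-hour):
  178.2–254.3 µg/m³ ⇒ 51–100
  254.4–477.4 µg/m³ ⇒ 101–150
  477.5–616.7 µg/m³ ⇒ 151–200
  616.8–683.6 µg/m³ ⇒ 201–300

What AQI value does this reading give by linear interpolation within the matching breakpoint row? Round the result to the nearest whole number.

PM10: 676.3 lies in 616.8–683.6, so I_lo=201, I_hi=300, C_lo=616.8, C_hi=683.6.
(300−201)/(683.6−616.8) × (676.3−616.8) + 201 = 99/66.8 × 59.5 + 201 ≈ 289.18 → 289.
AQI 289 falls in the Very Unhealthy category.

289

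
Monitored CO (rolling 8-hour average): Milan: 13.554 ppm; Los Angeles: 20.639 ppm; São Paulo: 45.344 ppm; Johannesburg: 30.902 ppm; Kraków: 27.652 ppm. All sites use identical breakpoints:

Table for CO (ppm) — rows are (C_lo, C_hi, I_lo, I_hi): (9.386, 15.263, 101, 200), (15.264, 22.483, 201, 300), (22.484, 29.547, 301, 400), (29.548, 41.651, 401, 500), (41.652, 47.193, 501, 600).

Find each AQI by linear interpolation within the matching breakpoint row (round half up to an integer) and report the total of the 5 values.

1798

Milan: 13.554 lies in 9.386–15.263, so I_lo=101, I_hi=200, C_lo=9.386, C_hi=15.263.
(200−101)/(15.263−9.386) × (13.554−9.386) + 101 = 99/5.877 × 4.168 + 101 ≈ 171.21 → 171.
Los Angeles: 20.639 ∈ [15.264, 22.483] ↔ index [201, 300].
201 + (20.639−15.264)·(300−201)/(22.483−15.264) = 201 + 5.375·99/7.219 ≈ 274.71, so AQI = 275.
São Paulo 45.344: bracket 41.652–47.193 → index 501–600; slope 99/5.541, offset 3.692.
AQI = 501 + 99/5.541·3.692 ≈ 566.96 ⇒ 567.
Johannesburg: 30.902 lies in 29.548–41.651, so I_lo=401, I_hi=500, C_lo=29.548, C_hi=41.651.
(500−401)/(41.651−29.548) × (30.902−29.548) + 401 = 99/12.103 × 1.354 + 401 ≈ 412.08 → 412.
Kraków 27.652: bracket 22.484–29.547 → index 301–400; slope 99/7.063, offset 5.168.
AQI = 301 + 99/7.063·5.168 ≈ 373.44 ⇒ 373.
AQIs: Milan=171, Los Angeles=275, São Paulo=567, Johannesburg=412, Kraków=373. Sum = 171 + 275 + 567 + 412 + 373 = 1798.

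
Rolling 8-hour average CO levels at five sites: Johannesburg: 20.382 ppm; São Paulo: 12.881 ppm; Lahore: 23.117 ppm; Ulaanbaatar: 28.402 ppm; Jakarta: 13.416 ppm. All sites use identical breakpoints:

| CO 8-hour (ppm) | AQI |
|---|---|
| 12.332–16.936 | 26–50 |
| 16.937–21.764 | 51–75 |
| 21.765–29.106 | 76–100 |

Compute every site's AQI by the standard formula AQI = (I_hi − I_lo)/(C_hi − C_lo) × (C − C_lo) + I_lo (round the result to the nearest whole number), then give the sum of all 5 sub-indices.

307

Johannesburg: 20.382 ∈ [16.937, 21.764] ↔ index [51, 75].
51 + (20.382−16.937)·(75−51)/(21.764−16.937) = 51 + 3.445·24/4.827 ≈ 68.13, so AQI = 68.
São Paulo 12.881: bracket 12.332–16.936 → index 26–50; slope 24/4.604, offset 0.549.
AQI = 26 + 24/4.604·0.549 ≈ 28.86 ⇒ 29.
Lahore: 23.117 ∈ [21.765, 29.106] ↔ index [76, 100].
76 + (23.117−21.765)·(100−76)/(29.106−21.765) = 76 + 1.352·24/7.341 ≈ 80.42, so AQI = 80.
Ulaanbaatar: 28.402 ∈ [21.765, 29.106] ↔ index [76, 100].
76 + (28.402−21.765)·(100−76)/(29.106−21.765) = 76 + 6.637·24/7.341 ≈ 97.70, so AQI = 98.
Jakarta: 13.416 lies in 12.332–16.936, so I_lo=26, I_hi=50, C_lo=12.332, C_hi=16.936.
(50−26)/(16.936−12.332) × (13.416−12.332) + 26 = 24/4.604 × 1.084 + 26 ≈ 31.65 → 32.
AQIs: Johannesburg=68, São Paulo=29, Lahore=80, Ulaanbaatar=98, Jakarta=32. Sum = 68 + 29 + 80 + 98 + 32 = 307.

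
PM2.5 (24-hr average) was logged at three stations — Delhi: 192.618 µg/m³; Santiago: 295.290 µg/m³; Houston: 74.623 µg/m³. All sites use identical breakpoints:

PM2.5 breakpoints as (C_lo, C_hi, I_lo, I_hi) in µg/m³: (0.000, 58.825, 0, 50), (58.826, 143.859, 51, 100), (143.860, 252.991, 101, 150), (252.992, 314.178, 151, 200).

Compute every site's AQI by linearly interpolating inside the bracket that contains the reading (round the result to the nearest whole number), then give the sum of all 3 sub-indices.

368

Delhi 192.618: bracket 143.860–252.991 → index 101–150; slope 49/109.131, offset 48.758.
AQI = 101 + 49/109.131·48.758 ≈ 122.89 ⇒ 123.
Santiago: 295.290 lies in 252.992–314.178, so I_lo=151, I_hi=200, C_lo=252.992, C_hi=314.178.
(200−151)/(314.178−252.992) × (295.290−252.992) + 151 = 49/61.186 × 42.298 + 151 ≈ 184.87 → 185.
Houston 74.623: bracket 58.826–143.859 → index 51–100; slope 49/85.033, offset 15.797.
AQI = 51 + 49/85.033·15.797 ≈ 60.10 ⇒ 60.
AQIs: Delhi=123, Santiago=185, Houston=60. Sum = 123 + 185 + 60 = 368.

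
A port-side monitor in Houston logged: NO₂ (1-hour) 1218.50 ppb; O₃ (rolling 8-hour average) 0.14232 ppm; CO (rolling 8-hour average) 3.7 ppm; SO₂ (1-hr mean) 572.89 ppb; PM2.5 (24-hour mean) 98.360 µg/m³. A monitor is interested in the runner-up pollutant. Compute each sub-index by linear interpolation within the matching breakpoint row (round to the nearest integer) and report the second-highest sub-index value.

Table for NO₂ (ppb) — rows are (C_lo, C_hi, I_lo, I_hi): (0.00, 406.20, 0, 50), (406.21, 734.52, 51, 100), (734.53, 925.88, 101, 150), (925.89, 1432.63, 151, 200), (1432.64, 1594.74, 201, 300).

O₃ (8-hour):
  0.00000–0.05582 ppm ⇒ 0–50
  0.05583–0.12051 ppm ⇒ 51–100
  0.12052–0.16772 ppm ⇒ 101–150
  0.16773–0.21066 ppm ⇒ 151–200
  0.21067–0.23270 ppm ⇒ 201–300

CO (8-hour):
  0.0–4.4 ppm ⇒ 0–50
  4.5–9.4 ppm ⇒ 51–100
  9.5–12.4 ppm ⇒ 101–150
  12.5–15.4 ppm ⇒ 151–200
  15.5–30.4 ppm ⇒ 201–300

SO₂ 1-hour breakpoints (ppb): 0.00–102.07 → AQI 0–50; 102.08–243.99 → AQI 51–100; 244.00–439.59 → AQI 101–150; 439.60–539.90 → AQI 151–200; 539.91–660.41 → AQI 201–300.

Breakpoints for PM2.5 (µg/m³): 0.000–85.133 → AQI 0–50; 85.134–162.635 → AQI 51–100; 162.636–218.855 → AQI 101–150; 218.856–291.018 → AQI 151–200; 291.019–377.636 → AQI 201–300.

179

NO₂ 1218.50: bracket 925.89–1432.63 → index 151–200; slope 49/506.74, offset 292.61.
AQI = 151 + 49/506.74·292.61 ≈ 179.29 ⇒ 179.
O₃ 0.14232: bracket 0.12052–0.16772 → index 101–150; slope 49/0.04720, offset 0.02180.
AQI = 101 + 49/0.04720·0.02180 ≈ 123.63 ⇒ 124.
CO 3.7: bracket 0.0–4.4 → index 0–50; slope 50/4.4, offset 3.7.
AQI = 0 + 50/4.4·3.7 ≈ 42.05 ⇒ 42.
SO₂: 572.89 lies in 539.91–660.41, so I_lo=201, I_hi=300, C_lo=539.91, C_hi=660.41.
(300−201)/(660.41−539.91) × (572.89−539.91) + 201 = 99/120.50 × 32.98 + 201 ≈ 228.10 → 228.
PM2.5 98.360: bracket 85.134–162.635 → index 51–100; slope 49/77.501, offset 13.226.
AQI = 51 + 49/77.501·13.226 ≈ 59.36 ⇒ 59.
Sub-indices: NO₂→179, O₃→124, CO→42, SO₂→228, PM2.5→59. Ranked high→low: 228, 179, 124, 59, 42. Second-highest sub-index = 179.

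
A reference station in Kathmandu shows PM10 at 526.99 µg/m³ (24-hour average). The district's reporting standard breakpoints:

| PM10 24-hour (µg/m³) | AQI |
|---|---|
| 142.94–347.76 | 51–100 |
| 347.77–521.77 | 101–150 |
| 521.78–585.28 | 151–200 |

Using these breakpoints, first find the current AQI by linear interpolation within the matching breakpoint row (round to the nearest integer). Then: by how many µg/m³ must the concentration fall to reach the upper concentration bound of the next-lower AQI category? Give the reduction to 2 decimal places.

5.22

PM10: 526.99 lies in 521.78–585.28, so I_lo=151, I_hi=200, C_lo=521.78, C_hi=585.28.
(200−151)/(585.28−521.78) × (526.99−521.78) + 151 = 49/63.50 × 5.21 + 151 ≈ 155.02 → 155.
Current AQI 155 is in the Unhealthy range (151–200). The next-lower category tops out at AQI 150, whose upper concentration bound is 521.77 µg/m³.
Reduction needed = 526.99 − 521.77 = 5.22 µg/m³.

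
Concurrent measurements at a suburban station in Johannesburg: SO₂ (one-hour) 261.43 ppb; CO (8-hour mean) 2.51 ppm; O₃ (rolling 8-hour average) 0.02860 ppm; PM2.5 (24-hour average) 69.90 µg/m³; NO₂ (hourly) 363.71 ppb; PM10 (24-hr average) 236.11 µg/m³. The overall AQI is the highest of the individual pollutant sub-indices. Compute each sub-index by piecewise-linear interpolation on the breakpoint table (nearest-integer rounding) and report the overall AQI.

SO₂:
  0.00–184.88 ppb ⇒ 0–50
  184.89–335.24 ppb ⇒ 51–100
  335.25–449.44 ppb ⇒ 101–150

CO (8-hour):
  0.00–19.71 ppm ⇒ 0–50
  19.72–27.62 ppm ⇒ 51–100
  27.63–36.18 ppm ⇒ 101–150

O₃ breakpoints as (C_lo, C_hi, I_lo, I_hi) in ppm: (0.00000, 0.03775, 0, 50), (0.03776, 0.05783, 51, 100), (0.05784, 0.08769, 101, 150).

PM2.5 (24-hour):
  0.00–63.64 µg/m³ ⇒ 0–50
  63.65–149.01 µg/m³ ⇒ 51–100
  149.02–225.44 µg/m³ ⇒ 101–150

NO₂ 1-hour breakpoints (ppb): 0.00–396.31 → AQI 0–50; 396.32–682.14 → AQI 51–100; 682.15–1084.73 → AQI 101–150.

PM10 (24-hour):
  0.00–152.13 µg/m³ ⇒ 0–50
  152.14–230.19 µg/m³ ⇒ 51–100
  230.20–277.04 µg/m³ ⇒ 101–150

SO₂ 261.43: bracket 184.89–335.24 → index 51–100; slope 49/150.35, offset 76.54.
AQI = 51 + 49/150.35·76.54 ≈ 75.94 ⇒ 76.
CO: 2.51 lies in 0.00–19.71, so I_lo=0, I_hi=50, C_lo=0.00, C_hi=19.71.
(50−0)/(19.71−0.00) × (2.51−0.00) + 0 = 50/19.71 × 2.51 + 0 ≈ 6.37 → 6.
O₃: 0.02860 lies in 0.00000–0.03775, so I_lo=0, I_hi=50, C_lo=0.00000, C_hi=0.03775.
(50−0)/(0.03775−0.00000) × (0.02860−0.00000) + 0 = 50/0.03775 × 0.02860 + 0 ≈ 37.88 → 38.
PM2.5: row 63.65–149.01 (AQI 51–100). (100−51)·(69.90−63.65)/(149.01−63.65) + 51 = 49·6.25/85.36 + 51 ≈ 54.59 → 55.
NO₂: 363.71 lies in 0.00–396.31, so I_lo=0, I_hi=50, C_lo=0.00, C_hi=396.31.
(50−0)/(396.31−0.00) × (363.71−0.00) + 0 = 50/396.31 × 363.71 + 0 ≈ 45.89 → 46.
PM10 236.11: bracket 230.20–277.04 → index 101–150; slope 49/46.84, offset 5.91.
AQI = 101 + 49/46.84·5.91 ≈ 107.18 ⇒ 107.
Sub-indices: SO₂→76, CO→6, O₃→38, PM2.5→55, NO₂→46, PM10→107. Overall AQI = max = 107; dominant pollutant is PM10.

107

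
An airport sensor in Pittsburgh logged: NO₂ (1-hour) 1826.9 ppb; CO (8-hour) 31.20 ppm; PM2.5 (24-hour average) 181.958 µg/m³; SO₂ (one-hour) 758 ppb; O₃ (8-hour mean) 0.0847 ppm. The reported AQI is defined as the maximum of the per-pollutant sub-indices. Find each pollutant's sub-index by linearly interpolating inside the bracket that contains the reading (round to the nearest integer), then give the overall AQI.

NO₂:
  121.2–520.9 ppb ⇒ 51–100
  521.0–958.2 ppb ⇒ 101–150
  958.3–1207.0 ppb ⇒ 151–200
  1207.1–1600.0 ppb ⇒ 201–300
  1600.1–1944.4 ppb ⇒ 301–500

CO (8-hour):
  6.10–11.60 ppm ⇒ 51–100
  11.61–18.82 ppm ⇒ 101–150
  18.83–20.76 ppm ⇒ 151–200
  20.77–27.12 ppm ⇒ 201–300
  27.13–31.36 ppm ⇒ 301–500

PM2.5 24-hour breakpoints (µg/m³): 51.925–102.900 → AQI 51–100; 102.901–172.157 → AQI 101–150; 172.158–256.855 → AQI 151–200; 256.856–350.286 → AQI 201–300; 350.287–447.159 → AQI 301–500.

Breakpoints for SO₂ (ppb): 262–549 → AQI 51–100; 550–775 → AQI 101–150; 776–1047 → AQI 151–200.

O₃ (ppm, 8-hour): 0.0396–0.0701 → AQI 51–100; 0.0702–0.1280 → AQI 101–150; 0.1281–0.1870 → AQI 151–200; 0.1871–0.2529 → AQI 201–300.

492

NO₂ 1826.9: bracket 1600.1–1944.4 → index 301–500; slope 199/344.3, offset 226.8.
AQI = 301 + 199/344.3·226.8 ≈ 432.09 ⇒ 432.
CO: 31.20 lies in 27.13–31.36, so I_lo=301, I_hi=500, C_lo=27.13, C_hi=31.36.
(500−301)/(31.36−27.13) × (31.20−27.13) + 301 = 199/4.23 × 4.07 + 301 ≈ 492.47 → 492.
PM2.5: row 172.158–256.855 (AQI 151–200). (200−151)·(181.958−172.158)/(256.855−172.158) + 151 = 49·9.800/84.697 + 151 ≈ 156.67 → 157.
SO₂: row 550–775 (AQI 101–150). (150−101)·(758−550)/(775−550) + 101 = 49·208/225 + 101 ≈ 146.30 → 146.
O₃ 0.0847: bracket 0.0702–0.1280 → index 101–150; slope 49/0.0578, offset 0.0145.
AQI = 101 + 49/0.0578·0.0145 ≈ 113.29 ⇒ 113.
Sub-indices: NO₂→432, CO→492, PM2.5→157, SO₂→146, O₃→113. Overall AQI = max = 492; dominant pollutant is CO.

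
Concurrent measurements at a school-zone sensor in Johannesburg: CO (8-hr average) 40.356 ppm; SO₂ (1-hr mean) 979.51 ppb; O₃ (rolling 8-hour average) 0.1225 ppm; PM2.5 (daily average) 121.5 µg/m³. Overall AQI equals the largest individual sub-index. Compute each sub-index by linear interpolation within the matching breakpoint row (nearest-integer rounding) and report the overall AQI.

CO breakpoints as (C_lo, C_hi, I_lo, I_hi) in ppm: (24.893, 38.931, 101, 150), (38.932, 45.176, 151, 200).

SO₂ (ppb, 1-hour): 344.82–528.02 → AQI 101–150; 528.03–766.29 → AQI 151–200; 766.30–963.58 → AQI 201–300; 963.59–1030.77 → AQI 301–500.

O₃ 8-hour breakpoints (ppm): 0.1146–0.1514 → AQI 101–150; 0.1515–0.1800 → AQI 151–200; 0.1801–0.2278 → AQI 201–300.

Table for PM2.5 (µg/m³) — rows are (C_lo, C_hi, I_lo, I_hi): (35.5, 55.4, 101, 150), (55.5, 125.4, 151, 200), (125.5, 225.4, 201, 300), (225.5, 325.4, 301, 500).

348

CO: 40.356 lies in 38.932–45.176, so I_lo=151, I_hi=200, C_lo=38.932, C_hi=45.176.
(200−151)/(45.176−38.932) × (40.356−38.932) + 151 = 49/6.244 × 1.424 + 151 ≈ 162.17 → 162.
SO₂: 979.51 lies in 963.59–1030.77, so I_lo=301, I_hi=500, C_lo=963.59, C_hi=1030.77.
(500−301)/(1030.77−963.59) × (979.51−963.59) + 301 = 199/67.18 × 15.92 + 301 ≈ 348.16 → 348.
O₃: 0.1225 lies in 0.1146–0.1514, so I_lo=101, I_hi=150, C_lo=0.1146, C_hi=0.1514.
(150−101)/(0.1514−0.1146) × (0.1225−0.1146) + 101 = 49/0.0368 × 0.0079 + 101 ≈ 111.52 → 112.
PM2.5 121.5: bracket 55.5–125.4 → index 151–200; slope 49/69.9, offset 66.0.
AQI = 151 + 49/69.9·66.0 ≈ 197.27 ⇒ 197.
Sub-indices: CO→162, SO₂→348, O₃→112, PM2.5→197. Overall AQI = max = 348; dominant pollutant is SO₂.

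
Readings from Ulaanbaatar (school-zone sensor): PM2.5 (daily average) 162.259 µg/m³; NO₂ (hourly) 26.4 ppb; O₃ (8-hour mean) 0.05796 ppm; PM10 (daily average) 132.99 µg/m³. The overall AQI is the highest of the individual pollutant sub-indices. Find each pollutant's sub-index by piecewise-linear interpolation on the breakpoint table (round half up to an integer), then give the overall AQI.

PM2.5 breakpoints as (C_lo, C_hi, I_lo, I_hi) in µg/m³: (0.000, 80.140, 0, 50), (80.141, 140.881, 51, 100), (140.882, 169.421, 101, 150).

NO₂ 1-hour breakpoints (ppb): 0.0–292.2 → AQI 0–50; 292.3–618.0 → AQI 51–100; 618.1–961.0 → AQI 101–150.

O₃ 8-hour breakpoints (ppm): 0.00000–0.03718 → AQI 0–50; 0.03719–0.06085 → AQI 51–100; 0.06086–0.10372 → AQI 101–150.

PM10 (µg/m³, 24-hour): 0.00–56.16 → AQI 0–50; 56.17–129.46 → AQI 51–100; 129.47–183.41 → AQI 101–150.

138

PM2.5: row 140.882–169.421 (AQI 101–150). (150−101)·(162.259−140.882)/(169.421−140.882) + 101 = 49·21.377/28.539 + 101 ≈ 137.70 → 138.
NO₂: 26.4 ∈ [0.0, 292.2] ↔ index [0, 50].
0 + (26.4−0.0)·(50−0)/(292.2−0.0) = 0 + 26.4·50/292.2 ≈ 4.52, so AQI = 5.
O₃: row 0.03719–0.06085 (AQI 51–100). (100−51)·(0.05796−0.03719)/(0.06085−0.03719) + 51 = 49·0.02077/0.02366 + 51 ≈ 94.01 → 94.
PM10: 132.99 ∈ [129.47, 183.41] ↔ index [101, 150].
101 + (132.99−129.47)·(150−101)/(183.41−129.47) = 101 + 3.52·49/53.94 ≈ 104.20, so AQI = 104.
Sub-indices: PM2.5→138, NO₂→5, O₃→94, PM10→104. Overall AQI = max = 138; dominant pollutant is PM2.5.
AQI 138: Unhealthy for Sensitive Groups.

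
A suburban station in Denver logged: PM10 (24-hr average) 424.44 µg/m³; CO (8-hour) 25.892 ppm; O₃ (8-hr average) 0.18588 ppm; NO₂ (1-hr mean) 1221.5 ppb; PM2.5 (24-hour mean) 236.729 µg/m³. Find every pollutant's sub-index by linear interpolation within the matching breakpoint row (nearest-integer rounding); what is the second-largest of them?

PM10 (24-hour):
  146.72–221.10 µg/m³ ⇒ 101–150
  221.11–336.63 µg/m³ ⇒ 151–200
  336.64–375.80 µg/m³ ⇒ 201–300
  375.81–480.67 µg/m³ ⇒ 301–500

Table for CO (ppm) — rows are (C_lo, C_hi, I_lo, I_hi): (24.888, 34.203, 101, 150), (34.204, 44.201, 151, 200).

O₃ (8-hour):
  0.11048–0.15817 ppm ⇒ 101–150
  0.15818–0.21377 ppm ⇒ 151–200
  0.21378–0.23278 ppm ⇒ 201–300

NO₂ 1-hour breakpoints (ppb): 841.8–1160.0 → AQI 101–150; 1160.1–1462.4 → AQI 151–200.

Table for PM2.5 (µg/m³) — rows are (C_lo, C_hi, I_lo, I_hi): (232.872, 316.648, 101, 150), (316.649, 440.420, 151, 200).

175

PM10: 424.44 ∈ [375.81, 480.67] ↔ index [301, 500].
301 + (424.44−375.81)·(500−301)/(480.67−375.81) = 301 + 48.63·199/104.86 ≈ 393.29, so AQI = 393.
CO: 25.892 ∈ [24.888, 34.203] ↔ index [101, 150].
101 + (25.892−24.888)·(150−101)/(34.203−24.888) = 101 + 1.004·49/9.315 ≈ 106.28, so AQI = 106.
O₃ 0.18588: bracket 0.15818–0.21377 → index 151–200; slope 49/0.05559, offset 0.02770.
AQI = 151 + 49/0.05559·0.02770 ≈ 175.42 ⇒ 175.
NO₂ 1221.5: bracket 1160.1–1462.4 → index 151–200; slope 49/302.3, offset 61.4.
AQI = 151 + 49/302.3·61.4 ≈ 160.95 ⇒ 161.
PM2.5: row 232.872–316.648 (AQI 101–150). (150−101)·(236.729−232.872)/(316.648−232.872) + 101 = 49·3.857/83.776 + 101 ≈ 103.26 → 103.
Sub-indices: PM10→393, CO→106, O₃→175, NO₂→161, PM2.5→103. Ranked high→low: 393, 175, 161, 106, 103. Second-highest sub-index = 175.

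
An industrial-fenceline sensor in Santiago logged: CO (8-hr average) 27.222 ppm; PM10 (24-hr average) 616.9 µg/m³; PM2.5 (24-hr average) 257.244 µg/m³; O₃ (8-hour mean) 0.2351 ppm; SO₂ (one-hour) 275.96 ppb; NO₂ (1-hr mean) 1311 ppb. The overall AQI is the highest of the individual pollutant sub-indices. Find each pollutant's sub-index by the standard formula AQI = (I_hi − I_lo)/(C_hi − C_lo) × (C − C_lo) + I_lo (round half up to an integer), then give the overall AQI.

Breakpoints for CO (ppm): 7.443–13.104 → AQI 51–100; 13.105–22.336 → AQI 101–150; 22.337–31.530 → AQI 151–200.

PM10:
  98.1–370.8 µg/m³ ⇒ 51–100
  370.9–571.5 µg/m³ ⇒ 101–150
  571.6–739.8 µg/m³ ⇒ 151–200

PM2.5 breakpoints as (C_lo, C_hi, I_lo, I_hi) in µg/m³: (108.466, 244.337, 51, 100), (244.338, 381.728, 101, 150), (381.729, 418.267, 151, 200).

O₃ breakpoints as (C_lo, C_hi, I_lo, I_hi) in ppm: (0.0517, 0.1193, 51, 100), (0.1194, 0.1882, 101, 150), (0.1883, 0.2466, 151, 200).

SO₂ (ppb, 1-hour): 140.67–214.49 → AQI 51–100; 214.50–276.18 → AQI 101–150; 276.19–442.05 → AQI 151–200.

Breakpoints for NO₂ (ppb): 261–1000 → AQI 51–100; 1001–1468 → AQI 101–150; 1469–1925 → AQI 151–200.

CO 27.222: bracket 22.337–31.530 → index 151–200; slope 49/9.193, offset 4.885.
AQI = 151 + 49/9.193·4.885 ≈ 177.04 ⇒ 177.
PM10: row 571.6–739.8 (AQI 151–200). (200−151)·(616.9−571.6)/(739.8−571.6) + 151 = 49·45.3/168.2 + 151 ≈ 164.20 → 164.
PM2.5: 257.244 lies in 244.338–381.728, so I_lo=101, I_hi=150, C_lo=244.338, C_hi=381.728.
(150−101)/(381.728−244.338) × (257.244−244.338) + 101 = 49/137.390 × 12.906 + 101 ≈ 105.60 → 106.
O₃: 0.2351 lies in 0.1883–0.2466, so I_lo=151, I_hi=200, C_lo=0.1883, C_hi=0.2466.
(200−151)/(0.2466−0.1883) × (0.2351−0.1883) + 151 = 49/0.0583 × 0.0468 + 151 ≈ 190.33 → 190.
SO₂: row 214.50–276.18 (AQI 101–150). (150−101)·(275.96−214.50)/(276.18−214.50) + 101 = 49·61.46/61.68 + 101 ≈ 149.83 → 150.
NO₂ 1311: bracket 1001–1468 → index 101–150; slope 49/467, offset 310.
AQI = 101 + 49/467·310 ≈ 133.53 ⇒ 134.
Sub-indices: CO→177, PM10→164, PM2.5→106, O₃→190, SO₂→150, NO₂→134. Overall AQI = max = 190; dominant pollutant is O₃.
AQI 190: Unhealthy.

190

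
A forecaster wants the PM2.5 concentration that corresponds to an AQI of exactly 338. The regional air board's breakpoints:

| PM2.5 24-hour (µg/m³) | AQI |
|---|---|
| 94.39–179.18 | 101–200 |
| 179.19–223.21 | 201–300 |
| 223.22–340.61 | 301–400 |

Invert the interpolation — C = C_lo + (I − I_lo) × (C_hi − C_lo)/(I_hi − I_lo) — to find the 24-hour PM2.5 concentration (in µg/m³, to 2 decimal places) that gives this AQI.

267.09

AQI 338 lies in the 301–400 band, which corresponds to 223.22–340.61 µg/m³.
C = 223.22 + (338−301)×(340.61−223.22)/(400−301) = 223.22 + 37×117.39/99 ≈ 267.0930 µg/m³ → 267.09 µg/m³ to 2 dp.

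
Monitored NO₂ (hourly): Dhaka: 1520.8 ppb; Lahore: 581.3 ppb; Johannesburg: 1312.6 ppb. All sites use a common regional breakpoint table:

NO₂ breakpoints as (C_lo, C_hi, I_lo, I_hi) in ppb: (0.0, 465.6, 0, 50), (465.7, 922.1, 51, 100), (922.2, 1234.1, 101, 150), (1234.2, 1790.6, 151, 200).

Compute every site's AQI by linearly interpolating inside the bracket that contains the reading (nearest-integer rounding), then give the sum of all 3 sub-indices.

397

Dhaka 1520.8: bracket 1234.2–1790.6 → index 151–200; slope 49/556.4, offset 286.6.
AQI = 151 + 49/556.4·286.6 ≈ 176.24 ⇒ 176.
Lahore 581.3: bracket 465.7–922.1 → index 51–100; slope 49/456.4, offset 115.6.
AQI = 51 + 49/456.4·115.6 ≈ 63.41 ⇒ 63.
Johannesburg: 1312.6 ∈ [1234.2, 1790.6] ↔ index [151, 200].
151 + (1312.6−1234.2)·(200−151)/(1790.6−1234.2) = 151 + 78.4·49/556.4 ≈ 157.90, so AQI = 158.
AQIs: Dhaka=176, Lahore=63, Johannesburg=158. Sum = 176 + 63 + 158 = 397.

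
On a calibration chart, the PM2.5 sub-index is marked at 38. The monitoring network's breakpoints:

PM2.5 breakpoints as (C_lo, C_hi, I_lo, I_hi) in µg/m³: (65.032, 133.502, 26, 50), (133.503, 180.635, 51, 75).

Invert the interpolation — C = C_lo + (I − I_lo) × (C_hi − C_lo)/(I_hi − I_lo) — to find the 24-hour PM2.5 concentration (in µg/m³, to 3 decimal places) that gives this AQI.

AQI 38 lies in the 26–50 band, which corresponds to 65.032–133.502 µg/m³.
C = 65.032 + (38−26)×(133.502−65.032)/(50−26) = 65.032 + 12×68.470/24 ≈ 99.26700 µg/m³ → 99.267 µg/m³ to 3 dp.

99.267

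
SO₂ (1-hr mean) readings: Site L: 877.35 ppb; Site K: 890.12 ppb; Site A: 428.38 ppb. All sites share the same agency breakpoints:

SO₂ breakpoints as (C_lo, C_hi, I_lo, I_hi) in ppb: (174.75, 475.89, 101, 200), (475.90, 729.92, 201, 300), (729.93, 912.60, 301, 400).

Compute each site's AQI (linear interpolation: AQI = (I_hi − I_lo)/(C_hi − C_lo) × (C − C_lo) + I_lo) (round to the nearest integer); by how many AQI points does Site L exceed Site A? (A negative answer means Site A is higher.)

197

Site L 877.35: bracket 729.93–912.60 → index 301–400; slope 99/182.67, offset 147.42.
AQI = 301 + 99/182.67·147.42 ≈ 380.90 ⇒ 381.
Site K 890.12: bracket 729.93–912.60 → index 301–400; slope 99/182.67, offset 160.19.
AQI = 301 + 99/182.67·160.19 ≈ 387.82 ⇒ 388.
Site A: row 174.75–475.89 (AQI 101–200). (200−101)·(428.38−174.75)/(475.89−174.75) + 101 = 99·253.63/301.14 + 101 ≈ 184.38 → 184.
AQIs: Site L=381, Site K=388, Site A=184. Site L (381) − Site A (184) = 197.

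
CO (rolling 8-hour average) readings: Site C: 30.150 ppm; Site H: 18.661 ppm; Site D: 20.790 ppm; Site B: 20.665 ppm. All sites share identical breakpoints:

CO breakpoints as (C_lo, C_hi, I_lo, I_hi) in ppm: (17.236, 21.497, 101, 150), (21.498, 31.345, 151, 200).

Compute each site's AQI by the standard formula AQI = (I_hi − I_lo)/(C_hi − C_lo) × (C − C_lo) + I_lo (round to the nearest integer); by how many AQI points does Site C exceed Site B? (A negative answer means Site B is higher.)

Site C: row 21.498–31.345 (AQI 151–200). (200−151)·(30.150−21.498)/(31.345−21.498) + 151 = 49·8.652/9.847 + 151 ≈ 194.05 → 194.
Site H: 18.661 lies in 17.236–21.497, so I_lo=101, I_hi=150, C_lo=17.236, C_hi=21.497.
(150−101)/(21.497−17.236) × (18.661−17.236) + 101 = 49/4.261 × 1.425 + 101 ≈ 117.39 → 117.
Site D: row 17.236–21.497 (AQI 101–150). (150−101)·(20.790−17.236)/(21.497−17.236) + 101 = 49·3.554/4.261 + 101 ≈ 141.87 → 142.
Site B 20.665: bracket 17.236–21.497 → index 101–150; slope 49/4.261, offset 3.429.
AQI = 101 + 49/4.261·3.429 ≈ 140.43 ⇒ 140.
AQIs: Site C=194, Site H=117, Site D=142, Site B=140. Site C (194) − Site B (140) = 54.

54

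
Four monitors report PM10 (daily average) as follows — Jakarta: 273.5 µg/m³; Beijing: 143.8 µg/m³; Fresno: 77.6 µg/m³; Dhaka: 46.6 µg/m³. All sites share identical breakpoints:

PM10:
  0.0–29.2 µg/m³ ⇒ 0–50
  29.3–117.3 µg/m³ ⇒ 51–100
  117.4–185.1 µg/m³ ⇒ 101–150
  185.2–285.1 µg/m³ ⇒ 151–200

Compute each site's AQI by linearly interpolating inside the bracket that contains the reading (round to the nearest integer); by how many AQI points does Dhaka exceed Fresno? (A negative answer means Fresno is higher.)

-17

Jakarta: 273.5 lies in 185.2–285.1, so I_lo=151, I_hi=200, C_lo=185.2, C_hi=285.1.
(200−151)/(285.1−185.2) × (273.5−185.2) + 151 = 49/99.9 × 88.3 + 151 ≈ 194.31 → 194.
Beijing: 143.8 ∈ [117.4, 185.1] ↔ index [101, 150].
101 + (143.8−117.4)·(150−101)/(185.1−117.4) = 101 + 26.4·49/67.7 ≈ 120.11, so AQI = 120.
Fresno 77.6: bracket 29.3–117.3 → index 51–100; slope 49/88.0, offset 48.3.
AQI = 51 + 49/88.0·48.3 ≈ 77.89 ⇒ 78.
Dhaka: row 29.3–117.3 (AQI 51–100). (100−51)·(46.6−29.3)/(117.3−29.3) + 51 = 49·17.3/88.0 + 51 ≈ 60.63 → 61.
AQIs: Jakarta=194, Beijing=120, Fresno=78, Dhaka=61. Dhaka (61) − Fresno (78) = -17.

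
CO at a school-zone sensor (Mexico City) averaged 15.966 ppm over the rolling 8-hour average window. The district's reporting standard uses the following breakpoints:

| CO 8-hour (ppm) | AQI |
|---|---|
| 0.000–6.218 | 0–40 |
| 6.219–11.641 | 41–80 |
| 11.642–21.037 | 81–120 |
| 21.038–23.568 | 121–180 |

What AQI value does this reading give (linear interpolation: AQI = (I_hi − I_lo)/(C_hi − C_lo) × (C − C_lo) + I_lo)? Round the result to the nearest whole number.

99

CO: 15.966 ∈ [11.642, 21.037] ↔ index [81, 120].
81 + (15.966−11.642)·(120−81)/(21.037−11.642) = 81 + 4.324·39/9.395 ≈ 98.95, so AQI = 99.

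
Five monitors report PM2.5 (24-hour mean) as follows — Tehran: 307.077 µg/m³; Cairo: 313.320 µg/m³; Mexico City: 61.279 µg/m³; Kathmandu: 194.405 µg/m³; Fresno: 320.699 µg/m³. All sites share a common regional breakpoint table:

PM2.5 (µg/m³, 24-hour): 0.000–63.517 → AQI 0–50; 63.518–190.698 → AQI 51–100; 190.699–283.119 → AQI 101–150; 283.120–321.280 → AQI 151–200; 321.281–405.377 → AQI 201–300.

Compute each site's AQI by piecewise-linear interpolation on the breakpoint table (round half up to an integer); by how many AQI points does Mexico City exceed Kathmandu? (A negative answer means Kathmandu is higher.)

Tehran: row 283.120–321.280 (AQI 151–200). (200−151)·(307.077−283.120)/(321.280−283.120) + 151 = 49·23.957/38.160 + 151 ≈ 181.76 → 182.
Cairo: 313.320 ∈ [283.120, 321.280] ↔ index [151, 200].
151 + (313.320−283.120)·(200−151)/(321.280−283.120) = 151 + 30.200·49/38.160 ≈ 189.78, so AQI = 190.
Mexico City 61.279: bracket 0.000–63.517 → index 0–50; slope 50/63.517, offset 61.279.
AQI = 0 + 50/63.517·61.279 ≈ 48.24 ⇒ 48.
Kathmandu 194.405: bracket 190.699–283.119 → index 101–150; slope 49/92.420, offset 3.706.
AQI = 101 + 49/92.420·3.706 ≈ 102.96 ⇒ 103.
Fresno: row 283.120–321.280 (AQI 151–200). (200−151)·(320.699−283.120)/(321.280−283.120) + 151 = 49·37.579/38.160 + 151 ≈ 199.25 → 199.
AQIs: Tehran=182, Cairo=190, Mexico City=48, Kathmandu=103, Fresno=199. Mexico City (48) − Kathmandu (103) = -55.

-55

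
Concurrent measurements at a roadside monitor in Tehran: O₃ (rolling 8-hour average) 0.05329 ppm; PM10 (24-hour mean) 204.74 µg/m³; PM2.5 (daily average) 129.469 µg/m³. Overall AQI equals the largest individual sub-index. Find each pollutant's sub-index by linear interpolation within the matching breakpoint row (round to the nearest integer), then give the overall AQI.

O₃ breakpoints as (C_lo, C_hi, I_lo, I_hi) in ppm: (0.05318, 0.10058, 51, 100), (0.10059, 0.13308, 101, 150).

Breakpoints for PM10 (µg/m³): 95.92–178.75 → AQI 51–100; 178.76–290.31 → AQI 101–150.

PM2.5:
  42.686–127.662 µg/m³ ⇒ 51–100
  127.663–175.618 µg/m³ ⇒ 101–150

O₃ 0.05329: bracket 0.05318–0.10058 → index 51–100; slope 49/0.04740, offset 0.00011.
AQI = 51 + 49/0.04740·0.00011 ≈ 51.11 ⇒ 51.
PM10: 204.74 lies in 178.76–290.31, so I_lo=101, I_hi=150, C_lo=178.76, C_hi=290.31.
(150−101)/(290.31−178.76) × (204.74−178.76) + 101 = 49/111.55 × 25.98 + 101 ≈ 112.41 → 112.
PM2.5: 129.469 lies in 127.663–175.618, so I_lo=101, I_hi=150, C_lo=127.663, C_hi=175.618.
(150−101)/(175.618−127.663) × (129.469−127.663) + 101 = 49/47.955 × 1.806 + 101 ≈ 102.85 → 103.
Sub-indices: O₃→51, PM10→112, PM2.5→103. Overall AQI = max = 112; dominant pollutant is PM10.

112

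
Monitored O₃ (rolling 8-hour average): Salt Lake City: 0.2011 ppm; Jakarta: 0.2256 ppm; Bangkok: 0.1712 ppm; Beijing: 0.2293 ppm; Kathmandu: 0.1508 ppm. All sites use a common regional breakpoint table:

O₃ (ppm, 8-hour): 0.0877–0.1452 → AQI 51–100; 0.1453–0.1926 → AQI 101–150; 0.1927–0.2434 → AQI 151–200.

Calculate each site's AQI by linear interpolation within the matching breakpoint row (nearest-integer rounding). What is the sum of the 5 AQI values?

763

Salt Lake City: 0.2011 lies in 0.1927–0.2434, so I_lo=151, I_hi=200, C_lo=0.1927, C_hi=0.2434.
(200−151)/(0.2434−0.1927) × (0.2011−0.1927) + 151 = 49/0.0507 × 0.0084 + 151 ≈ 159.12 → 159.
Jakarta: 0.2256 lies in 0.1927–0.2434, so I_lo=151, I_hi=200, C_lo=0.1927, C_hi=0.2434.
(200−151)/(0.2434−0.1927) × (0.2256−0.1927) + 151 = 49/0.0507 × 0.0329 + 151 ≈ 182.80 → 183.
Bangkok 0.1712: bracket 0.1453–0.1926 → index 101–150; slope 49/0.0473, offset 0.0259.
AQI = 101 + 49/0.0473·0.0259 ≈ 127.83 ⇒ 128.
Beijing: row 0.1927–0.2434 (AQI 151–200). (200−151)·(0.2293−0.1927)/(0.2434−0.1927) + 151 = 49·0.0366/0.0507 + 151 ≈ 186.37 → 186.
Kathmandu: 0.1508 lies in 0.1453–0.1926, so I_lo=101, I_hi=150, C_lo=0.1453, C_hi=0.1926.
(150−101)/(0.1926−0.1453) × (0.1508−0.1453) + 101 = 49/0.0473 × 0.0055 + 101 ≈ 106.70 → 107.
AQIs: Salt Lake City=159, Jakarta=183, Bangkok=128, Beijing=186, Kathmandu=107. Sum = 159 + 183 + 128 + 186 + 107 = 763.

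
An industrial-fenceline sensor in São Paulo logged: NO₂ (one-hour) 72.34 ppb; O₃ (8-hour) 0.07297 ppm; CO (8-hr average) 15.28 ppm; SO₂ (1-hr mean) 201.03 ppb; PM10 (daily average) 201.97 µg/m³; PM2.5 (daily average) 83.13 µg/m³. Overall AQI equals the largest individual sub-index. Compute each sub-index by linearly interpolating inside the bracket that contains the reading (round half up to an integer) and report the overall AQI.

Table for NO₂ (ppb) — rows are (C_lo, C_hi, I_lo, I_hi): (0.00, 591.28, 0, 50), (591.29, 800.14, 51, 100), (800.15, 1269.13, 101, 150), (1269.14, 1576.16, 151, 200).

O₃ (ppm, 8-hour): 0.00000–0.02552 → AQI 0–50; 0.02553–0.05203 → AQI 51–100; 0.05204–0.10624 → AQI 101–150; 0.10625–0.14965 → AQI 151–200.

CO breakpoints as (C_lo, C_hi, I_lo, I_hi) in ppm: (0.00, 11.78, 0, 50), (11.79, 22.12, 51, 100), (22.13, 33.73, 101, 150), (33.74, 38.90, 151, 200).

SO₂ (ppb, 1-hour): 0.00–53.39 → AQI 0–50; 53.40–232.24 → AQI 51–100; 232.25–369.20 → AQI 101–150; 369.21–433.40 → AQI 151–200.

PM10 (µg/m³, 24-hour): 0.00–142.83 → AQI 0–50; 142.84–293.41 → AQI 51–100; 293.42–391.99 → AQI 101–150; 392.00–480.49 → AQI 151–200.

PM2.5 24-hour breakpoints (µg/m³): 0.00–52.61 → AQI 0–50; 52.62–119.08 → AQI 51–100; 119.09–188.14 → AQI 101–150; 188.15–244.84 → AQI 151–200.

NO₂: row 0.00–591.28 (AQI 0–50). (50−0)·(72.34−0.00)/(591.28−0.00) + 0 = 50·72.34/591.28 + 0 ≈ 6.12 → 6.
O₃ 0.07297: bracket 0.05204–0.10624 → index 101–150; slope 49/0.05420, offset 0.02093.
AQI = 101 + 49/0.05420·0.02093 ≈ 119.92 ⇒ 120.
CO: row 11.79–22.12 (AQI 51–100). (100−51)·(15.28−11.79)/(22.12−11.79) + 51 = 49·3.49/10.33 + 51 ≈ 67.55 → 68.
SO₂ 201.03: bracket 53.40–232.24 → index 51–100; slope 49/178.84, offset 147.63.
AQI = 51 + 49/178.84·147.63 ≈ 91.45 ⇒ 91.
PM10: 201.97 ∈ [142.84, 293.41] ↔ index [51, 100].
51 + (201.97−142.84)·(100−51)/(293.41−142.84) = 51 + 59.13·49/150.57 ≈ 70.24, so AQI = 70.
PM2.5: 83.13 ∈ [52.62, 119.08] ↔ index [51, 100].
51 + (83.13−52.62)·(100−51)/(119.08−52.62) = 51 + 30.51·49/66.46 ≈ 73.49, so AQI = 73.
Sub-indices: NO₂→6, O₃→120, CO→68, SO₂→91, PM10→70, PM2.5→73. Overall AQI = max = 120; dominant pollutant is O₃.
AQI 120: Unhealthy for Sensitive Groups.

120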